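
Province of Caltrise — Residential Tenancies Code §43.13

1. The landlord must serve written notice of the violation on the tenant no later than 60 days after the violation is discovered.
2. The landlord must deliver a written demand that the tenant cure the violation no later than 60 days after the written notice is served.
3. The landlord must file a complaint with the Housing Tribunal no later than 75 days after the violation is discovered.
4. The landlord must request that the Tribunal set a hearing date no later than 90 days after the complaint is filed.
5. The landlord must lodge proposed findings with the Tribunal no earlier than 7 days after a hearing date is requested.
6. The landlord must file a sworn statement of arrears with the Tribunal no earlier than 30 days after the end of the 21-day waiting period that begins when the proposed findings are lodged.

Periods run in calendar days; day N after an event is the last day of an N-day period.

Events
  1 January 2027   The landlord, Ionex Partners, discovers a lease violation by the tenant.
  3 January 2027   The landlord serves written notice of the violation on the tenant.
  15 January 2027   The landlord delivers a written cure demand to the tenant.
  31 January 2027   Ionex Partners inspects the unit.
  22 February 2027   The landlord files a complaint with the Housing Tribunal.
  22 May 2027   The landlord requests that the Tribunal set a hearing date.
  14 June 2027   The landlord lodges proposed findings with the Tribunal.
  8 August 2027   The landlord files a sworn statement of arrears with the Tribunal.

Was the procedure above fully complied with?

Step 1 — counting 60 days from 1 January 2027 (when the violation is discovered) gives a deadline of 2 March 2027; 3 January 2027 is within that limit.
Step 2 — counting 60 days from 3 January 2027 (when the written notice is served) gives a deadline of 4 March 2027; 15 January 2027 is within that limit.
Step 3 — counting 75 days from 1 January 2027 (when the violation is discovered) gives a deadline of 17 March 2027; 22 February 2027 is within that limit.
Step 4 — counting 90 days from 22 February 2027 (when the complaint is filed) gives a deadline of 23 May 2027; completed 22 May 2027, before the deadline.
Step 5 — must wait 7 days from 22 May 2027 (when a hearing date is requested), so not before 29 May 2027; done 14 June 2027 — permitted.
Step 6 — must wait 30 days from 5 July 2027 (end of the 21-day waiting period, which began when the proposed findings are lodged on 14 June 2027), so not before 4 August 2027; done 8 August 2027 — permitted.

Yes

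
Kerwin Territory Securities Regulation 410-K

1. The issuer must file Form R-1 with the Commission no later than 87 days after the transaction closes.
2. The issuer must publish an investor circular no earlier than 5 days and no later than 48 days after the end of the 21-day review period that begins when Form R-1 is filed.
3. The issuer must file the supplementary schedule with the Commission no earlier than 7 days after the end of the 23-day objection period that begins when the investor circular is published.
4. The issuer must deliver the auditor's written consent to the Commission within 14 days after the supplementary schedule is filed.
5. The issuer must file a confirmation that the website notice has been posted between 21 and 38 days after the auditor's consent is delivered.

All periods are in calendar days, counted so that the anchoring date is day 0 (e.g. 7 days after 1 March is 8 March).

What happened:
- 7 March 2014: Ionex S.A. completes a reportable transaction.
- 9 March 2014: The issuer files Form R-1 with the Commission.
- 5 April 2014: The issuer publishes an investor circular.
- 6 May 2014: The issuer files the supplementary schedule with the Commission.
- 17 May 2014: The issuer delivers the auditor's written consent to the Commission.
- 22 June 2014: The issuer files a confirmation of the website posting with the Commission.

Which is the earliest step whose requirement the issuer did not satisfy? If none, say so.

None — every step was satisfied

Step 1: 87 days after 7 March 2014 (when the transaction closes) is 2 June 2014; done 9 March 2014 — timely.
Step 2: the window is 5–48 days after 30 March 2014 (end of the 21-day review period, which began when Form R-1 is filed on 9 March 2014), so 4 April 2014 through 17 May 2014; 5 April 2014 falls inside that range.
Step 3: the earliest permitted date is 7 days after 28 April 2014 (end of the 23-day objection period, which began when the investor circular is published on 5 April 2014), i.e. 5 May 2014; done 6 May 2014 — permitted.
Step 4: 14 days after 6 May 2014 (when the supplementary schedule is filed) is 20 May 2014; 17 May 2014 is within that limit.
Step 5: the window is 21–38 days after 17 May 2014 (when the auditor's consent is delivered), so 7 June 2014 through 24 June 2014; done 22 June 2014 — within the window.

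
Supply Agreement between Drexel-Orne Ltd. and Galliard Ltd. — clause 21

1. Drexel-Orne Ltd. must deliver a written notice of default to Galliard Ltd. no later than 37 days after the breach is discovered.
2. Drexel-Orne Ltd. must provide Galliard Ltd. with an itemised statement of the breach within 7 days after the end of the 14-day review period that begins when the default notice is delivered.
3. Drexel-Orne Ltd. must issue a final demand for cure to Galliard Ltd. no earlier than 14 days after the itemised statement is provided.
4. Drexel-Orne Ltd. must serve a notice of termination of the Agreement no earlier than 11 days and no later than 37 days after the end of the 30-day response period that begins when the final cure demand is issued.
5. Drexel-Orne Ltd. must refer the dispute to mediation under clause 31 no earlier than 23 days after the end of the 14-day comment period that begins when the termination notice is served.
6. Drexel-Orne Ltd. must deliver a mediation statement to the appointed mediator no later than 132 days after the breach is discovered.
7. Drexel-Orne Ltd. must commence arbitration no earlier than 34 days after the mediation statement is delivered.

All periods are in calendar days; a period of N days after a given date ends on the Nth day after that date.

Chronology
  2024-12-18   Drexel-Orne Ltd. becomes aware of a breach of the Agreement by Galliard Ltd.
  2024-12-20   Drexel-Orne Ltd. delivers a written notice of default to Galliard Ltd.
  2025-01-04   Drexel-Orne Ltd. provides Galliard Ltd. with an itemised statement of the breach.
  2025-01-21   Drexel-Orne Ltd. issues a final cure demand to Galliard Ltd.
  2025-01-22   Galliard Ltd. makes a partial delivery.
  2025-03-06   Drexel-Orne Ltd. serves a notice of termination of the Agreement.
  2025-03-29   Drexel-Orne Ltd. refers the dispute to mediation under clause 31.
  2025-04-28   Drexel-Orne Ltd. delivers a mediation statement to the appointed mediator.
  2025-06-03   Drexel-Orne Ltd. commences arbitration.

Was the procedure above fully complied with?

No

(1) due by 2024-12-18 + 37 days = 2025-01-24; 2024-12-20 is within that limit.
(2) due by 2025-01-03 + 7 days = 2025-01-10; 2025-01-04 is within that limit.
(3) permitted from 2025-01-04 + 14 days = 2025-01-18 onward; done 2025-01-21, after the minimum wait.
(4) the permitted window runs from 2025-02-20 + 11 = 2025-03-03 to 2025-02-20 + 37 = 2025-03-29; done 2025-03-06 — within the window.
(5) permitted from 2025-03-20 + 23 days = 2025-04-12 onward; done 2025-03-29 — 14 days too early.
The analysis stops there.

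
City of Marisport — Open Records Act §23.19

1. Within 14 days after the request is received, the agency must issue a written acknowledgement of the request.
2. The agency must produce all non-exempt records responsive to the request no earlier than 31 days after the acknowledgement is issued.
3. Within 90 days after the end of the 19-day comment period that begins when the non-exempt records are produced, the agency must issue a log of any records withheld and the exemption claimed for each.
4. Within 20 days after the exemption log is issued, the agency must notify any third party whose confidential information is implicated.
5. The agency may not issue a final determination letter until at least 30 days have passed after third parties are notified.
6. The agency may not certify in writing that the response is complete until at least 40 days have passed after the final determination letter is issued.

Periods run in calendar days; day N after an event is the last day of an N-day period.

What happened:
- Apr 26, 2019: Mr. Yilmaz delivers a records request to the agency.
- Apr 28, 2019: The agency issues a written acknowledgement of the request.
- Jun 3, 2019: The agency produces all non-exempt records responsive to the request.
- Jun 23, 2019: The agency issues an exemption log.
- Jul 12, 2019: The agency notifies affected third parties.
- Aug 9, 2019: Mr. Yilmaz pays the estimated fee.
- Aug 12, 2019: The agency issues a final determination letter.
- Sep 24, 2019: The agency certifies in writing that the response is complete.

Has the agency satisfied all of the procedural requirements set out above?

Yes

(1) due by Apr 26, 2019 + 14 days = May 10, 2019; Apr 28, 2019 is within that limit.
(2) permitted from Apr 28, 2019 + 31 days = May 29, 2019 onward; Jun 3, 2019 is on or after that date.
(3) due by Jun 22, 2019 + 90 days = Sep 20, 2019; done Jun 23, 2019 — timely.
(4) due by Jun 23, 2019 + 20 days = Jul 13, 2019; done Jul 12, 2019 — timely.
(5) permitted from Jul 12, 2019 + 30 days = Aug 11, 2019 onward; Aug 12, 2019 is on or after that date.
(6) permitted from Aug 12, 2019 + 40 days = Sep 21, 2019 onward; Sep 24, 2019 is on or after that date.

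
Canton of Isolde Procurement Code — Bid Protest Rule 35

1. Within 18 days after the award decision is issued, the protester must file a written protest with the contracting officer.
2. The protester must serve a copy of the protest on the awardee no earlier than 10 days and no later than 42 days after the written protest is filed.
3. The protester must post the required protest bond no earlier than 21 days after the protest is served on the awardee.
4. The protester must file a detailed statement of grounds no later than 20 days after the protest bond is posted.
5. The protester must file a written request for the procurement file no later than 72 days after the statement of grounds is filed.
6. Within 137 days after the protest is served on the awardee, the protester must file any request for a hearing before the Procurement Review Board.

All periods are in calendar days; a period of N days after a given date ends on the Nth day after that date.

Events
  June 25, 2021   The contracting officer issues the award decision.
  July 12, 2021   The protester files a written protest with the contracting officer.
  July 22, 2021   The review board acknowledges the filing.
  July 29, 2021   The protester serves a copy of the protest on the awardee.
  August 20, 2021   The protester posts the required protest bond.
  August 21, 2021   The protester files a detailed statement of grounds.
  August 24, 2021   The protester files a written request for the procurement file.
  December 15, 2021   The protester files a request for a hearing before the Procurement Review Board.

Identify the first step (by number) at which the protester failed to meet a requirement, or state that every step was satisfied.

Step 1 — counting 18 days from June 25, 2021 (when the award decision is issued) gives a deadline of July 13, 2021; completed July 12, 2021, before the deadline.
Step 2 — 10 and 42 days from July 12, 2021 (when the written protest is filed) are July 22, 2021 and August 23, 2021 respectively; done July 29, 2021, which is between those dates.
Step 3 — must wait 21 days from July 29, 2021 (when the protest is served on the awardee), so not before August 19, 2021; August 20, 2021 is on or after that date.
Step 4 — counting 20 days from August 20, 2021 (when the protest bond is posted) gives a deadline of September 9, 2021; done August 21, 2021 — timely.
Step 5 — counting 72 days from August 21, 2021 (when the statement of grounds is filed) gives a deadline of November 1, 2021; done August 24, 2021 — timely.
Step 6 — counting 137 days from July 29, 2021 (when the protest is served on the awardee) gives a deadline of December 13, 2021; done December 15, 2021 — 2 days late.

Step 6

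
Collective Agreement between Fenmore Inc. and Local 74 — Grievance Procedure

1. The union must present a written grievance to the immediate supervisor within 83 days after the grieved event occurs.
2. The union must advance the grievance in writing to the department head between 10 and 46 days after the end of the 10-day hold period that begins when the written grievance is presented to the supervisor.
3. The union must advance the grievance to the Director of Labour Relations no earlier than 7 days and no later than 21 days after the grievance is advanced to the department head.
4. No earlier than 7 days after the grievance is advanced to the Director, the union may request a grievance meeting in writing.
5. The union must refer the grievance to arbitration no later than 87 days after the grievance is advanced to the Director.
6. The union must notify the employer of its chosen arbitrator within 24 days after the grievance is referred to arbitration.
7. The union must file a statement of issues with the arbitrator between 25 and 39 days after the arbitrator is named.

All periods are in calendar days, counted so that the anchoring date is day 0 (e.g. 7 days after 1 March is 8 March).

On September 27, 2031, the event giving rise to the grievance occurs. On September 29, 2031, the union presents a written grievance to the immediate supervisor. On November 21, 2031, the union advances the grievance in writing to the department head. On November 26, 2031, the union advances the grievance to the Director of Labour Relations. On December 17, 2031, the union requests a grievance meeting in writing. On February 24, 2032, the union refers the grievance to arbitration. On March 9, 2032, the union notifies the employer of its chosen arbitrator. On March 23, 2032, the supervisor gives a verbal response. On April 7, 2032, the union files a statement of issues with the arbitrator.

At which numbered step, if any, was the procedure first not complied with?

Step 1: 83 days after September 27, 2031 (when the grieved event occurs) is December 19, 2031; completed September 29, 2031, before the deadline.
Step 2: the window is 10–46 days after October 9, 2031 (end of the 10-day hold period, which began when the written grievance is presented to the supervisor on September 29, 2031), so October 19, 2031 through November 24, 2031; November 21, 2031 falls inside that range.
Step 3: the window is 7–21 days after November 21, 2031 (when the grievance is advanced to the department head), so November 28, 2031 through December 12, 2031; done November 26, 2031 — 2 days before the window opened.

Step 3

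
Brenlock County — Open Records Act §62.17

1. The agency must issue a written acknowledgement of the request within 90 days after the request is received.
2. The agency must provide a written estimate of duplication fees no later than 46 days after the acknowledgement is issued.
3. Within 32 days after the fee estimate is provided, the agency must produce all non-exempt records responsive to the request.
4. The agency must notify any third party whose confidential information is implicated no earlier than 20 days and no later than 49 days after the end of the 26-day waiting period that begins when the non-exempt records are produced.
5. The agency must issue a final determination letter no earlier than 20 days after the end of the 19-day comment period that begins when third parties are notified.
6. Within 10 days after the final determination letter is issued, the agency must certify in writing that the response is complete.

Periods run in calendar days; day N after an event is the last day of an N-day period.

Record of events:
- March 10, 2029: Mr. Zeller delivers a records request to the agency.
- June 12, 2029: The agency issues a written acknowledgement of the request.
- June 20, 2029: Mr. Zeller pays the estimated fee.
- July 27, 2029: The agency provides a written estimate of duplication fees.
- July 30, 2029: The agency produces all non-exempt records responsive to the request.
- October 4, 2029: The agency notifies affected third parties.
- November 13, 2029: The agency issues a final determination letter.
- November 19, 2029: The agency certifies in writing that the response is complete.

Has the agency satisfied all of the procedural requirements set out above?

Step 1: 90 days after March 10, 2029 (when the request is received) is June 8, 2029; done June 12, 2029 — 4 days late.
The analysis stops there.

No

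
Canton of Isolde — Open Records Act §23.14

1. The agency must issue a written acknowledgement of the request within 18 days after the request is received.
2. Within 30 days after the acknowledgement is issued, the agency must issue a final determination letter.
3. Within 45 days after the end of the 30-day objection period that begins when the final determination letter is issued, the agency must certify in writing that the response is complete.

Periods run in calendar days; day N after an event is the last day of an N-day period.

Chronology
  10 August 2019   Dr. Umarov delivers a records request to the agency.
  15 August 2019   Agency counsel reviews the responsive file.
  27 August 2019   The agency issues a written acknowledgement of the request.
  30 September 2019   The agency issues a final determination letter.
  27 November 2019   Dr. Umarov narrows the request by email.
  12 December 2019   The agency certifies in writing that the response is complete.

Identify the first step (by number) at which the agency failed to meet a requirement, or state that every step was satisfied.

Step 2

Step 1 — counting 18 days from 10 August 2019 (when the request is received) gives a deadline of 28 August 2019; completed 27 August 2019, before the deadline.
Step 2 — counting 30 days from 27 August 2019 (when the acknowledgement is issued) gives a deadline of 26 September 2019; done 30 September 2019 — 4 days late.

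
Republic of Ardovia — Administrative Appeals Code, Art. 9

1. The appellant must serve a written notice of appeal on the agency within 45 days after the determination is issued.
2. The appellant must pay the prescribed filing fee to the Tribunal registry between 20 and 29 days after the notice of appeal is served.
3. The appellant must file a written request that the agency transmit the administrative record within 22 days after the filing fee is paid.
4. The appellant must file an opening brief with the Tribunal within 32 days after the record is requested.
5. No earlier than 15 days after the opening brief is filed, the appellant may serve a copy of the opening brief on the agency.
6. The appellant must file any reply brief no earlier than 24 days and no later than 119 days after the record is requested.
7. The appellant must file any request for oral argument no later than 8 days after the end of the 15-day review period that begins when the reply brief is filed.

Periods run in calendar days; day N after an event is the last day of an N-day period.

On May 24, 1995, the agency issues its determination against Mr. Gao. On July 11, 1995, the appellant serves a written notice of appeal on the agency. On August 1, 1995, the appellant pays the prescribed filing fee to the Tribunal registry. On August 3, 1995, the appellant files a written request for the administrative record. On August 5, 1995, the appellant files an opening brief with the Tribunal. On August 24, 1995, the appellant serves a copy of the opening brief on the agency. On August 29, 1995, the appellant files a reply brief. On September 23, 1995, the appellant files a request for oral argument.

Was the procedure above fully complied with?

No

Step 1 — counting 45 days from May 24, 1995 (when the determination is issued) gives a deadline of July 8, 1995; not done until July 11, 1995, 3 days after the deadline.
No need to go further; step 1 was not satisfied.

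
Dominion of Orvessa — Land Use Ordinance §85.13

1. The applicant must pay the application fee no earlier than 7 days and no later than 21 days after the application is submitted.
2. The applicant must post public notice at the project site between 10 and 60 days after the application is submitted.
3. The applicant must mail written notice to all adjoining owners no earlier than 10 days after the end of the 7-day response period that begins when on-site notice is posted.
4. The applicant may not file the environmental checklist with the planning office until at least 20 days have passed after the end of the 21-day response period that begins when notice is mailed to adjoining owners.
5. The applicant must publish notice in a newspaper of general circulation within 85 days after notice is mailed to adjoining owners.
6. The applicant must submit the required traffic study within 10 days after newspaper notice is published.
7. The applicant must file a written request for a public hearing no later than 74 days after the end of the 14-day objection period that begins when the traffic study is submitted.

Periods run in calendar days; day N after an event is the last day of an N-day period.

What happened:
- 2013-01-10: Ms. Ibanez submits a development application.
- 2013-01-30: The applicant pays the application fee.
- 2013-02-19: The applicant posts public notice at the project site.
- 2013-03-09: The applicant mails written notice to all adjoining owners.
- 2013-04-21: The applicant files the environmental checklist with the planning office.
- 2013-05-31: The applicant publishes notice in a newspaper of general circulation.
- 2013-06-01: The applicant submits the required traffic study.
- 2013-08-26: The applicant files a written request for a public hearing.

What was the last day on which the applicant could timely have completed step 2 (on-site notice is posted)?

Step 2 runs from 2013-01-10, when the application is submitted. The window is 10–60 days after 2013-01-10; it closes on 2013-03-11.

2013-03-11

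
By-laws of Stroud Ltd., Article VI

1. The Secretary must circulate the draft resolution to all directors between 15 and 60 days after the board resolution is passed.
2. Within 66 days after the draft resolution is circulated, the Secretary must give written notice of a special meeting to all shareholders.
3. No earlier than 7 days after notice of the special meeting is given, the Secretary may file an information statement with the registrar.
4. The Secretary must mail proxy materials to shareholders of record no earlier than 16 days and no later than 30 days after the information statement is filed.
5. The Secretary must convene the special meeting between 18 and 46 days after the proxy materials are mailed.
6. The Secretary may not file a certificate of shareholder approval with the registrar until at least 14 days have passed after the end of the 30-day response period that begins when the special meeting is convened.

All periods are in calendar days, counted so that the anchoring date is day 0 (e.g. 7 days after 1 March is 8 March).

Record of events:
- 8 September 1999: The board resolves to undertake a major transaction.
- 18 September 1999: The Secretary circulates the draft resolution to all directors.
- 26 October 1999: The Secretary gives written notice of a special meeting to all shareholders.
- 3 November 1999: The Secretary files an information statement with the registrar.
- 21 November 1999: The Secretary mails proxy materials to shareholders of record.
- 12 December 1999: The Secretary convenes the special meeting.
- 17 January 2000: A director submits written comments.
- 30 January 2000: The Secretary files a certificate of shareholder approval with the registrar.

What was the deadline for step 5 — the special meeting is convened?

Step 5 runs from 21 November 1999, when the proxy materials are mailed. The window is 18–46 days after 21 November 1999; it closes on 6 January 2000.

6 January 2000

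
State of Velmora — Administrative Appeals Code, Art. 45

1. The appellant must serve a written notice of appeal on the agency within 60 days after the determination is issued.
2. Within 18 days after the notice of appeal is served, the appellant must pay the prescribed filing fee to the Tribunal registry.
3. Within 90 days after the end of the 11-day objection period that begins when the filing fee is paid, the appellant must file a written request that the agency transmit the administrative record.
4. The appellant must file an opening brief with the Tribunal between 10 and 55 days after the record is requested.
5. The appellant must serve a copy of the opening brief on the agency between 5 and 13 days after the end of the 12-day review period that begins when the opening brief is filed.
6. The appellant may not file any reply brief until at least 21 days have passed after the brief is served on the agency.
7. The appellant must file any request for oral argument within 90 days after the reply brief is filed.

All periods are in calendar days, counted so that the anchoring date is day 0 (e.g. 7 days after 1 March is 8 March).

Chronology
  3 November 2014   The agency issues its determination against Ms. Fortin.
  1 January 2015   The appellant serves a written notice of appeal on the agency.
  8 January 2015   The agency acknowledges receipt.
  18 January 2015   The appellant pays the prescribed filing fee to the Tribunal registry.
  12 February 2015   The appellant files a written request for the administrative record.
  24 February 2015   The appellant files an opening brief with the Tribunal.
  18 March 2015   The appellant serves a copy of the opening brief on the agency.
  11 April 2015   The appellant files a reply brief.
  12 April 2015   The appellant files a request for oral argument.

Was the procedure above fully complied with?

Step 1: 60 days after 3 November 2014 (when the determination is issued) is 2 January 2015; done 1 January 2015 — timely.
Step 2: 18 days after 1 January 2015 (when the notice of appeal is served) is 19 January 2015; completed 18 January 2015, before the deadline.
Step 3: 90 days after 29 January 2015 (end of the 11-day objection period, which began when the filing fee is paid on 18 January 2015) is 29 April 2015; completed 12 February 2015, before the deadline.
Step 4: the window is 10–55 days after 12 February 2015 (when the record is requested), so 22 February 2015 through 8 April 2015; done 24 February 2015, which is between those dates.
Step 5: the window is 5–13 days after 8 March 2015 (end of the 12-day review period, which began when the opening brief is filed on 24 February 2015), so 13 March 2015 through 21 March 2015; 18 March 2015 falls inside that range.
Step 6: the earliest permitted date is 21 days after 18 March 2015 (when the brief is served on the agency), i.e. 8 April 2015; 11 April 2015 is on or after that date.
Step 7: 90 days after 11 April 2015 (when the reply brief is filed) is 10 July 2015; done 12 April 2015 — timely.

Yes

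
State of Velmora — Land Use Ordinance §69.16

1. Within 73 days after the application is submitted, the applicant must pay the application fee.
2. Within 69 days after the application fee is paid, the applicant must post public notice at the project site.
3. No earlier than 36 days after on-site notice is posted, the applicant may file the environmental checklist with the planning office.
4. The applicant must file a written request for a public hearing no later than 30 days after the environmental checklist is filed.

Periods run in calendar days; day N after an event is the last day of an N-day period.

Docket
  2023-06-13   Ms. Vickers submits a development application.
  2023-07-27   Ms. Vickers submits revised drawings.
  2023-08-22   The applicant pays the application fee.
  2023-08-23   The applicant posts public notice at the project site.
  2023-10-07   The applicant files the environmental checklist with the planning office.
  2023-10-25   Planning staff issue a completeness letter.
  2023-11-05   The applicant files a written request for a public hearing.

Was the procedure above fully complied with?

Yes

Step 1 — counting 73 days from 2023-06-13 (when the application is submitted) gives a deadline of 2023-08-25; 2023-08-22 is within that limit.
Step 2 — counting 69 days from 2023-08-22 (when the application fee is paid) gives a deadline of 2023-10-30; completed 2023-08-23, before the deadline.
Step 3 — must wait 36 days from 2023-08-23 (when on-site notice is posted), so not before 2023-09-28; done 2023-10-07, after the minimum wait.
Step 4 — counting 30 days from 2023-10-07 (when the environmental checklist is filed) gives a deadline of 2023-11-06; completed 2023-11-05, before the deadline.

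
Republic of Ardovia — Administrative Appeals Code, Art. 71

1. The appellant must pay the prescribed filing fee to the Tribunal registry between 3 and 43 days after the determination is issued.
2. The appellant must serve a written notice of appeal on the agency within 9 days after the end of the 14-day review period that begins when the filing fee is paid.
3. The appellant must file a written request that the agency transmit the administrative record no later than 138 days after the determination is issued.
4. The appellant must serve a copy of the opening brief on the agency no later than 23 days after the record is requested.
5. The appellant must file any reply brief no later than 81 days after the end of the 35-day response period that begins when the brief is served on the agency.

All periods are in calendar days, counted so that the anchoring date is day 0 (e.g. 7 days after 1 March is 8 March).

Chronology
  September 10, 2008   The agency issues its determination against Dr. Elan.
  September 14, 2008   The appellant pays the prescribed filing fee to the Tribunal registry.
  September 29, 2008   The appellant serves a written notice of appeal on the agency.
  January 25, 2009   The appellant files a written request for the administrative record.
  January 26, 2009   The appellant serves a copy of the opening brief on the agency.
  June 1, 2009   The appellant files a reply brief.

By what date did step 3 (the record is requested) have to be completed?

Step 3 runs from September 10, 2008, when the determination is issued. 138 days after September 10, 2008 is January 26, 2009.

January 26, 2009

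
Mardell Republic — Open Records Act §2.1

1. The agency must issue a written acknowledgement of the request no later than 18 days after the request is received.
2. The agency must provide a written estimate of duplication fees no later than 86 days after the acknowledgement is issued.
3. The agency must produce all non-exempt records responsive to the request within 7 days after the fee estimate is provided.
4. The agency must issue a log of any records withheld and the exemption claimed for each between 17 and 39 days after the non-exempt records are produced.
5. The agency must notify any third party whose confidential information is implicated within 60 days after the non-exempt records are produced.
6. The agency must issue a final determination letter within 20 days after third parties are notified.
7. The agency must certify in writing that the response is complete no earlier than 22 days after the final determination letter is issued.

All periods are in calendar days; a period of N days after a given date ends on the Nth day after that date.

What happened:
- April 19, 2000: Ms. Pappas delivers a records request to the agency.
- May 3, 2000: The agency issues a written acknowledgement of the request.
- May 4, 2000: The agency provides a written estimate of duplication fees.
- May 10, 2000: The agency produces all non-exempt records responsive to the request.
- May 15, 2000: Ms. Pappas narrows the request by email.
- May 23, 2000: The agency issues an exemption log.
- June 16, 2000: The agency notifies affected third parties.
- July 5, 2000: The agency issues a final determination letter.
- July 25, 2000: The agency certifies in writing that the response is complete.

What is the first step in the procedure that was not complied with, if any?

Step 1 — counting 18 days from April 19, 2000 (when the request is received) gives a deadline of May 7, 2000; May 3, 2000 is within that limit.
Step 2 — counting 86 days from May 3, 2000 (when the acknowledgement is issued) gives a deadline of July 28, 2000; done May 4, 2000 — timely.
Step 3 — counting 7 days from May 4, 2000 (when the fee estimate is provided) gives a deadline of May 11, 2000; May 10, 2000 is within that limit.
Step 4 — 17 and 39 days from May 10, 2000 (when the non-exempt records are produced) are May 27, 2000 and June 18, 2000 respectively; May 23, 2000 is 4 days too early.

Step 4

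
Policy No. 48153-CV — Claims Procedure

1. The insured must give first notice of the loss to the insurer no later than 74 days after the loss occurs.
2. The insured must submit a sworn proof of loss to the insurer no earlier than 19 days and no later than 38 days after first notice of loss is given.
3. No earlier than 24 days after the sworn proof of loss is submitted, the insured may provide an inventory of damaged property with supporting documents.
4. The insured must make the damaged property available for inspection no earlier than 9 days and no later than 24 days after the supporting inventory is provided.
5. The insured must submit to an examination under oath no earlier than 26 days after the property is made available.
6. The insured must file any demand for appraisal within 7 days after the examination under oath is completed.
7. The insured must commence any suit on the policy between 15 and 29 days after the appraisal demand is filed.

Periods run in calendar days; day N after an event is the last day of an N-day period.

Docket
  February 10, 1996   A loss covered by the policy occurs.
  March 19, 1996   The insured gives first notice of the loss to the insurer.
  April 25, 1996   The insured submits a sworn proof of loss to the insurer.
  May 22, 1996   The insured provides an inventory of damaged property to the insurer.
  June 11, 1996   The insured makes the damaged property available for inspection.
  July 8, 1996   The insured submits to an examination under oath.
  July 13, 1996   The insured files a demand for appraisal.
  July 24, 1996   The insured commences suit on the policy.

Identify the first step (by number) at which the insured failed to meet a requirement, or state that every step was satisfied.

Step 7

Step 1: 74 days after February 10, 1996 (when the loss occurs) is April 24, 1996; completed March 19, 1996, before the deadline.
Step 2: the window is 19–38 days after March 19, 1996 (when first notice of loss is given), so April 7, 1996 through April 26, 1996; done April 25, 1996 — within the window.
Step 3: the earliest permitted date is 24 days after April 25, 1996 (when the sworn proof of loss is submitted), i.e. May 19, 1996; May 22, 1996 is on or after that date.
Step 4: the window is 9–24 days after May 22, 1996 (when the supporting inventory is provided), so May 31, 1996 through June 15, 1996; done June 11, 1996 — within the window.
Step 5: the earliest permitted date is 26 days after June 11, 1996 (when the property is made available), i.e. July 7, 1996; done July 8, 1996, after the minimum wait.
Step 6: 7 days after July 8, 1996 (when the examination under oath is completed) is July 15, 1996; done July 13, 1996 — timely.
Step 7: the window is 15–29 days after July 13, 1996 (when the appraisal demand is filed), so July 28, 1996 through August 11, 1996; July 24, 1996 is 4 days too early.
That is the first point of non-compliance.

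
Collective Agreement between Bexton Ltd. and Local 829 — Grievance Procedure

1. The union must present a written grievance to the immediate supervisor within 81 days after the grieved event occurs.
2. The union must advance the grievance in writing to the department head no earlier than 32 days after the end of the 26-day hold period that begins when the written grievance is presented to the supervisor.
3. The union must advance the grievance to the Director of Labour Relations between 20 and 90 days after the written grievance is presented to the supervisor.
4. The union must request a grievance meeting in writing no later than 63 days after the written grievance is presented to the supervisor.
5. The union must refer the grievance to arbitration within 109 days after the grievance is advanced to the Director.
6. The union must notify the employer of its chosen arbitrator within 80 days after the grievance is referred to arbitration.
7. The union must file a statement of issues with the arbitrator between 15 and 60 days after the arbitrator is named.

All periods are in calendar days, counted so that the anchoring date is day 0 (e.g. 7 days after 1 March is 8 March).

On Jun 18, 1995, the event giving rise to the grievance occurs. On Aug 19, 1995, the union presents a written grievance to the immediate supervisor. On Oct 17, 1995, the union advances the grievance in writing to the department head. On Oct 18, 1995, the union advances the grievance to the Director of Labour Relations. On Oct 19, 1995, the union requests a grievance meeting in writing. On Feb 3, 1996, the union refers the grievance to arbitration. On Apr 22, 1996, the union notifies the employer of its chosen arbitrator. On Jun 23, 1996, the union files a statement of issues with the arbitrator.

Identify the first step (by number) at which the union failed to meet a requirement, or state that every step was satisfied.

(1) due by Jun 18, 1995 + 81 days = Sep 7, 1995; completed Aug 19, 1995, before the deadline.
(2) permitted from Sep 14, 1995 + 32 days = Oct 16, 1995 onward; Oct 17, 1995 is on or after that date.
(3) the permitted window runs from Aug 19, 1995 + 20 = Sep 8, 1995 to Aug 19, 1995 + 90 = Nov 17, 1995; Oct 18, 1995 falls inside that range.
(4) due by Aug 19, 1995 + 63 days = Oct 21, 1995; Oct 19, 1995 is within that limit.
(5) due by Oct 18, 1995 + 109 days = Feb 4, 1996; Feb 3, 1996 is within that limit.
(6) due by Feb 3, 1996 + 80 days = Apr 23, 1996; Apr 22, 1996 is within that limit.
(7) the permitted window runs from Apr 22, 1996 + 15 = May 7, 1996 to Apr 22, 1996 + 60 = Jun 21, 1996; done Jun 23, 1996 — 2 days after the window closed.
The analysis stops there.

Step 7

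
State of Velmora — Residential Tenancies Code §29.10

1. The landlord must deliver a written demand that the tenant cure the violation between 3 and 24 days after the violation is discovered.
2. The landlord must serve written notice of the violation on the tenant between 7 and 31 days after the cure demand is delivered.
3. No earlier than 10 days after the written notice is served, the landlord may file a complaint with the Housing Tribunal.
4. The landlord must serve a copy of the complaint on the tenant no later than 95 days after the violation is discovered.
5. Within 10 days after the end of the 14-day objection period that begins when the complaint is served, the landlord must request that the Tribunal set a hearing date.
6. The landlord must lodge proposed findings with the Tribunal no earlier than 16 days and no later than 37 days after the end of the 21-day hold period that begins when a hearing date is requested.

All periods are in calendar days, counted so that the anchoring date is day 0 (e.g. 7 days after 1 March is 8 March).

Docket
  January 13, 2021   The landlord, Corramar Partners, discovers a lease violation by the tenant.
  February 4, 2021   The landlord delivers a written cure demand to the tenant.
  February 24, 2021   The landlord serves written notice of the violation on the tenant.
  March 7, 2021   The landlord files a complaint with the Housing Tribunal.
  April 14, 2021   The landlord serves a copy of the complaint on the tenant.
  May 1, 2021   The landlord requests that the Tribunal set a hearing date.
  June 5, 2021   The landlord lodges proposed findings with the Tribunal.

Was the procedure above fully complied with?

No

Step 1 — 3 and 24 days from January 13, 2021 (when the violation is discovered) are January 16, 2021 and February 6, 2021 respectively; done February 4, 2021 — within the window.
Step 2 — 7 and 31 days from February 4, 2021 (when the cure demand is delivered) are February 11, 2021 and March 7, 2021 respectively; done February 24, 2021, which is between those dates.
Step 3 — must wait 10 days from February 24, 2021 (when the written notice is served), so not before March 6, 2021; March 7, 2021 is on or after that date.
Step 4 — counting 95 days from January 13, 2021 (when the violation is discovered) gives a deadline of April 18, 2021; completed April 14, 2021, before the deadline.
Step 5 — counting 10 days from April 28, 2021 (end of the 14-day objection period, which began when the complaint is served on April 14, 2021) gives a deadline of May 8, 2021; done May 1, 2021 — timely.
Step 6 — 16 and 37 days from May 22, 2021 (end of the 21-day hold period, which began when a hearing date is requested on May 1, 2021) are June 7, 2021 and June 28, 2021 respectively; done June 5, 2021 — 2 days before the window opened.
No need to go further; step 6 was not satisfied.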